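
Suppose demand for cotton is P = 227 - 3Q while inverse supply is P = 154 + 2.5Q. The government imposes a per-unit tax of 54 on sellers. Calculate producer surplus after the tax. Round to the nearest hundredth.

Without the tax, 227 - 3Q = 154 + 2.5Q so Q* = 13.2727 and P* = 187.1818.
With the tax, sellers need 54 more per unit: 227 - 3Q = 154 + 2.5Q + 54, so Q_t = 3.4545. Buyers pay P_b = 216.6364; sellers receive P_s = P_b - 54 = 162.6364.
Producer surplus is the triangle above supply below P_s: (1/2)(3.4545)(162.6364 - 154) = 14.9174.

14.92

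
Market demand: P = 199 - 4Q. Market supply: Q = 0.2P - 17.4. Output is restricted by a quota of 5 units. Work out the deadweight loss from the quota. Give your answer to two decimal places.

Rewriting supply in inverse form: P = 87 + 5Q.
Unrestricted equilibrium: Q* = (199 - 87)/(4 + 5) = 12.4444.
At Q = 5 the demand price is 199 - 4(5) = 179 and the supply price is 87 + 5(5) = 112.
Deadweight loss is the triangle between the curves from 5 to 12.4444: (1/2)(179 - 112)(12.4444 - 5) = 249.3889.

249.39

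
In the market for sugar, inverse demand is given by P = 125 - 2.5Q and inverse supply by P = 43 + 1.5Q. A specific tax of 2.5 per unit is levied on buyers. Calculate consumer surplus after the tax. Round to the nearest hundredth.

493.77

Without the tax, 125 - 2.5Q = 43 + 1.5Q so Q* = 20.5 and P* = 73.75.
A tax on buyers shifts demand down by 2.5: (125 - 2.5) - 2.5Q = 43 + 1.5Q, so Q_t = 19.875. Buyers pay P_b = 75.3125; sellers receive P_s = P_b - 2.5 = 72.8125.
Consumer surplus is the triangle under demand above P_b: (1/2)(19.875)(125 - 75.3125) = 493.7695.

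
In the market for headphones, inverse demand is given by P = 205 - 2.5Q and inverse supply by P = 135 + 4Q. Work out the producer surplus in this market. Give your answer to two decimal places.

Equilibrium: 205 - 2.5Q = 135 + 4Q, so Q* = 10.7692 and P* = 178.0769.
Producer surplus is the triangle above supply below P*: (1/2)(10.7692)(178.0769 - 135) = (1/2)(10.7692)(43.0769) = 231.9527.

231.95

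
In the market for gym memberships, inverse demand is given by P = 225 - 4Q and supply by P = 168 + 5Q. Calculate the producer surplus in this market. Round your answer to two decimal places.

Setting demand equal to supply, 57 = 9Q, so Q* = 6.3333 and P* = 199.6667.
PS is the area between P* and the supply curve from 0 to Q*: (1/2)(6.3333)(31.6667) = 100.2778.

100.28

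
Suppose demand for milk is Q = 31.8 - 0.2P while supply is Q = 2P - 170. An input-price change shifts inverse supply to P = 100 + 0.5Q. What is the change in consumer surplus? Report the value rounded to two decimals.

Rewriting demand in inverse form: P = 159 - 5Q.
Rewriting supply in inverse form: P = 85 + 0.5Q.
Initial equilibrium: Q_0 = 13.4545, P_0 = 91.7273; CS_0 = (1/2)(13.4545)(67.2727) = 452.562, PS_0 = (1/2)(13.4545)(6.7273) = 45.2562.
New equilibrium: 159 - 5Q = 100 + 0.5Q gives Q_1 = 10.7273, P_1 = 105.3636; CS_1 = 287.686, PS_1 = 28.7686.
Change in consumer surplus = 287.686 - 452.562 = -164.876.

-164.88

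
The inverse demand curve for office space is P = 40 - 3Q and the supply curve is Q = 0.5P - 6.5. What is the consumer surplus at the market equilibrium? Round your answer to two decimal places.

43.74

Rewriting supply in inverse form: P = 13 + 2Q.
Set 40 - 3Q = 13 + 2Q, which gives 27 = 5Q, so Q* = 5.4 and P* = 40 - 3(5.4) = 23.8.
The demand choke price is 40, so CS = (1/2)(Q*)(40 - P*) = (1/2)(5.4)(16.2) = 43.74.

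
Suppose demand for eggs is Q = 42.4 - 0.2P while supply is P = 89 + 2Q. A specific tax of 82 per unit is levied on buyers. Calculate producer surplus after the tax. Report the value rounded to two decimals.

Rewriting demand in inverse form: P = 212 - 5Q.
Without the tax, 212 - 5Q = 89 + 2Q so Q* = 17.5714 and P* = 124.1429.
A tax on buyers shifts demand down by 82: (212 - 82) - 5Q = 89 + 2Q, so Q_t = 5.8571. Buyers pay P_b = 182.7143; sellers receive P_s = P_b - 82 = 100.7143.
PS = (1/2)(Q_t)(P_s - 89) = (1/2)(5.8571)(11.7143) = 34.3061.

34.31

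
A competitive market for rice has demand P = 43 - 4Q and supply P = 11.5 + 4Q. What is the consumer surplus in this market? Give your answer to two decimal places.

31.01

Set 43 - 4Q = 11.5 + 4Q, which gives 31.5 = 8Q, so Q* = 3.9375 and P* = 43 - 4(3.9375) = 27.25.
Consumer surplus is the triangle under demand above P*: (1/2)(3.9375)(43 - 27.25) = (1/2)(3.9375)(15.75) = 31.0078.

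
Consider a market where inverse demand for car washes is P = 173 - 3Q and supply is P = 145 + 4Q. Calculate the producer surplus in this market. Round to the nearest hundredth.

32.00

Setting demand equal to supply, 28 = 7Q, so Q* = 4 and P* = 161.
The supply curve's price intercept is 145, so PS = (1/2)(Q*)(P* - 145) = (1/2)(4)(16) = 32.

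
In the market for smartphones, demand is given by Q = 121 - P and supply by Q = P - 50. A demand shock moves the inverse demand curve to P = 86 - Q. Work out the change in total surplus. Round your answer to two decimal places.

-936.25

Rewriting demand in inverse form: P = 121 - Q.
Rewriting supply in inverse form: P = 50 + Q.
Initial equilibrium: Q_0 = 35.5, P_0 = 85.5; CS_0 = (1/2)(35.5)(35.5) = 630.125, PS_0 = (1/2)(35.5)(35.5) = 630.125.
New equilibrium: 86 - Q = 50 + Q gives Q_1 = 18, P_1 = 68; CS_1 = 162, PS_1 = 162.
Change in total surplus = (162 + 162) - (630.125 + 630.125) = -936.25.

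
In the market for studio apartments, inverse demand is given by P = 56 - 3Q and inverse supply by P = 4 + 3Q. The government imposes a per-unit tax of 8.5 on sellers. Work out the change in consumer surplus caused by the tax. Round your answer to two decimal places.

Pre-tax equilibrium: 56 - 3Q = 4 + 3Q gives Q* = 8.6667, P* = 30.
With the tax, sellers need 8.5 more per unit: 56 - 3Q = 4 + 3Q + 8.5, so Q_t = 7.25. Buyers pay P_b = 34.25; sellers receive P_s = P_b - 8.5 = 25.75.
CS falls from (1/2)(8.6667)(26) = 112.6667 to (1/2)(7.25)(21.75) = 78.8438, a change of -33.8229.

-33.82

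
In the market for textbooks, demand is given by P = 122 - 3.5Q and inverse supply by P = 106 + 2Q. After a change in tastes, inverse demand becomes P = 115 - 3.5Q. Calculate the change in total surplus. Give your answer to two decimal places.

Initial equilibrium: Q_0 = 2.9091, P_0 = 111.8182; CS_0 = (1/2)(2.9091)(10.1818) = 14.8099, PS_0 = (1/2)(2.9091)(5.8182) = 8.4628.
New equilibrium: 115 - 3.5Q = 106 + 2Q gives Q_1 = 1.6364, P_1 = 109.2727; CS_1 = 4.686, PS_1 = 2.6777.
Change in total surplus = (4.686 + 2.6777) - (14.8099 + 8.4628) = -15.9091.

-15.91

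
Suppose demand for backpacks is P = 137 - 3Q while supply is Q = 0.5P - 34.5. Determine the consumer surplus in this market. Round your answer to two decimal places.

Rewriting supply in inverse form: P = 69 + 2Q.
Setting demand equal to supply, 68 = 5Q, so Q* = 13.6 and P* = 96.2.
Consumer surplus is the triangle under demand above P*: (1/2)(13.6)(137 - 96.2) = (1/2)(13.6)(40.8) = 277.44.

277.44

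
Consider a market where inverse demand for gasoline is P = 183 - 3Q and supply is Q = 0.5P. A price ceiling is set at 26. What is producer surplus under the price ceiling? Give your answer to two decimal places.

Rewriting supply in inverse form: P = 2Q.
Free-market equilibrium: 183 - 3Q = 2Q gives Q* = 36.6, P* = 73.2.
At the ceiling price 26, quantity supplied is (26 - 0)/2 = 13; supply is the short side, so Q = 13 trades at P = 26.
PS is the triangle above supply below 26: (1/2)(13)(26 - 0) = 169.

169.00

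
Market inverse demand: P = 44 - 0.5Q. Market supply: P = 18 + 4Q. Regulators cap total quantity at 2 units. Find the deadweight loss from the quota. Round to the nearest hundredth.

Unrestricted equilibrium: Q* = (44 - 18)/(0.5 + 4) = 5.7778.
At Q = 2 the demand price is 44 - 0.5(2) = 43 and the supply price is 18 + 4(2) = 26.
Deadweight loss is the triangle between the curves from 2 to 5.7778: (1/2)(43 - 26)(5.7778 - 2) = 32.1111.

32.11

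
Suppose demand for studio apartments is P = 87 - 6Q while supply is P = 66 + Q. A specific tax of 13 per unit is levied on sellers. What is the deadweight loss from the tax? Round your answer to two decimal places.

Without the tax, 87 - 6Q = 66 + Q so Q* = 3 and P* = 69.
With the tax, sellers need 13 more per unit: 87 - 6Q = 66 + Q + 13, so Q_t = 1.1429. Buyers pay P_b = 80.1429; sellers receive P_s = P_b - 13 = 67.1429.
The welfare triangle lost has base Q* - Q_t = 1.8571 and height t = 13, so DWL = (1/2)(1.8571)(13) = 12.0714.

12.07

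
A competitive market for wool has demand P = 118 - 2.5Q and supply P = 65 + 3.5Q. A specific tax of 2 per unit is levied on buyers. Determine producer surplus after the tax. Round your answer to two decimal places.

126.44

Pre-tax equilibrium: 118 - 2.5Q = 65 + 3.5Q gives Q* = 8.8333, P* = 95.9167.
With the tax, buyers' net willingness to pay falls by 2: (118 - 2) - 2.5Q = 65 + 3.5Q, so Q_t = 8.5. Buyers pay P_b = 96.75; sellers receive P_s = P_b - 2 = 94.75.
PS = (1/2)(Q_t)(P_s - 65) = (1/2)(8.5)(29.75) = 126.4375.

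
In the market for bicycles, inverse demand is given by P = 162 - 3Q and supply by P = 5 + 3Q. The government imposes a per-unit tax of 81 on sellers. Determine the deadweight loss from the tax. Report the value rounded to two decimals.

Without the tax, 162 - 3Q = 5 + 3Q so Q* = 26.1667 and P* = 83.5.
With the tax, sellers need 81 more per unit: 162 - 3Q = 5 + 3Q + 81, so Q_t = 12.6667. Buyers pay P_b = 124; sellers receive P_s = P_b - 81 = 43.
The welfare triangle lost has base Q* - Q_t = 13.5 and height t = 81, so DWL = (1/2)(13.5)(81) = 546.75.

546.75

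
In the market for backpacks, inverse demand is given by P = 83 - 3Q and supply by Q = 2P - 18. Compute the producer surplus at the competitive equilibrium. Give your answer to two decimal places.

111.76

Rewriting supply in inverse form: P = 9 + 0.5Q.
Set 83 - 3Q = 9 + 0.5Q, which gives 74 = 3.5Q, so Q* = 21.1429 and P* = 83 - 3(21.1429) = 19.5714.
Producer surplus is the triangle above supply below P*: (1/2)(21.1429)(19.5714 - 9) = (1/2)(21.1429)(10.5714) = 111.7551.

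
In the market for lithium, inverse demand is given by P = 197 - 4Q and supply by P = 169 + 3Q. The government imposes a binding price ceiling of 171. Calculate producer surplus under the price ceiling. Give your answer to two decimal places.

Free-market equilibrium: 197 - 4Q = 169 + 3Q gives Q* = 4, P* = 181.
At the ceiling price 171, quantity supplied is (171 - 169)/3 = 0.6667; supply is the short side, so Q = 0.6667 trades at P = 171.
PS is the triangle above supply below 171: (1/2)(0.6667)(171 - 169) = 0.6667.

0.67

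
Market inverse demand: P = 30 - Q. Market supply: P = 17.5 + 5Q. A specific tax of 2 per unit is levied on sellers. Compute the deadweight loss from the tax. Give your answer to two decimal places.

0.33

Without the tax, 30 - Q = 17.5 + 5Q so Q* = 2.0833 and P* = 27.9167.
With the tax, sellers need 2 more per unit: 30 - Q = 17.5 + 5Q + 2, so Q_t = 1.75. Buyers pay P_b = 28.25; sellers receive P_s = P_b - 2 = 26.25.
The welfare triangle lost has base Q* - Q_t = 0.3333 and height t = 2, so DWL = (1/2)(0.3333)(2) = 0.3333.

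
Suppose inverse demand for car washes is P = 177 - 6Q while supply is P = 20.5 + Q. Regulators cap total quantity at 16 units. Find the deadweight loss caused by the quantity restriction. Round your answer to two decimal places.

141.45

Without the quota, 177 - 6Q = 20.5 + Q gives Q* = 22.3571.
At Q = 16 the demand price is 177 - 6(16) = 81 and the supply price is 20.5 + (16) = 36.5.
Deadweight loss is the triangle between the curves from 16 to 22.3571: (1/2)(81 - 36.5)(22.3571 - 16) = 141.4464.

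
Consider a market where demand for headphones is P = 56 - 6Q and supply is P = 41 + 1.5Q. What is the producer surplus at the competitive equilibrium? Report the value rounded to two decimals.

3.00

Set 56 - 6Q = 41 + 1.5Q, which gives 15 = 7.5Q, so Q* = 2 and P* = 56 - 6(2) = 44.
Producer surplus is the triangle above supply below P*: (1/2)(2)(44 - 41) = (1/2)(2)(3) = 3.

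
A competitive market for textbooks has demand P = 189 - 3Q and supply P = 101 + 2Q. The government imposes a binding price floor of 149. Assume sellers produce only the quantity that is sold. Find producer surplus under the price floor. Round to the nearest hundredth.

Free-market equilibrium: 189 - 3Q = 101 + 2Q gives Q* = 17.6, P* = 136.2.
At the floor price 149, quantity demanded is (189 - 149)/3 = 13.3333; demand is the short side, so Q = 13.3333 trades at P = 149.
The supply price at Q = 13.3333 is 127.6667. PS is the trapezoid between 149 and supply over [0, 13.3333]: (1/2)[(149 - 101) + (149 - 127.6667)](13.3333) = 462.2222.

462.22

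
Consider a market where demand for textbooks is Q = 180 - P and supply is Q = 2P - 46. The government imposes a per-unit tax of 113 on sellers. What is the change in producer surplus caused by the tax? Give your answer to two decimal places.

-2523.67

Rewriting demand in inverse form: P = 180 - Q.
Rewriting supply in inverse form: P = 23 + 0.5Q.
Pre-tax equilibrium: 180 - Q = 23 + 0.5Q gives Q* = 104.6667, P* = 75.3333.
With the tax, sellers need 113 more per unit: 180 - Q = 23 + 0.5Q + 113, so Q_t = 29.3333. Buyers pay P_b = 150.6667; sellers receive P_s = P_b - 113 = 37.6667.
PS falls from (1/2)(104.6667)(52.3333) = 2738.7778 to (1/2)(29.3333)(14.6667) = 215.1111, a change of -2523.6667.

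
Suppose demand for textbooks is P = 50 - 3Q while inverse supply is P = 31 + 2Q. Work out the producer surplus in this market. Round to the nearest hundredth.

14.44

Set 50 - 3Q = 31 + 2Q, which gives 19 = 5Q, so Q* = 3.8 and P* = 50 - 3(3.8) = 38.6.
The supply curve's price intercept is 31, so PS = (1/2)(Q*)(P* - 31) = (1/2)(3.8)(7.6) = 14.44.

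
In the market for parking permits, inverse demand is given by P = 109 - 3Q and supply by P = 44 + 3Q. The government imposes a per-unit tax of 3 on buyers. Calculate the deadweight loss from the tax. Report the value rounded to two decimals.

Without the tax, 109 - 3Q = 44 + 3Q so Q* = 10.8333 and P* = 76.5.
With the tax, buyers' net willingness to pay falls by 3: (109 - 3) - 3Q = 44 + 3Q, so Q_t = 10.3333. Buyers pay P_b = 78; sellers receive P_s = P_b - 3 = 75.
Deadweight loss is the triangle between the curves from Q_t to Q*: (1/2)(10.8333 - 10.3333)(3) = 0.75.

0.75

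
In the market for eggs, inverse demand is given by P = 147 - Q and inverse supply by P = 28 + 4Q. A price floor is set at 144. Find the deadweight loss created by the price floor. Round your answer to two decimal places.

1081.60

Without the control, 147 - Q = 28 + 4Q so Q* = 23.8 and P* = 123.2.
At the floor price 144, quantity demanded is (147 - 144)/1 = 3; demand is the short side, so Q = 3 trades at P = 144.
At Q = 3 the demand price is 144 and the supply price is 40. Deadweight loss is the triangle between the curves from 3 to 23.8: (1/2)(144 - 40)(23.8 - 3) = 1081.6.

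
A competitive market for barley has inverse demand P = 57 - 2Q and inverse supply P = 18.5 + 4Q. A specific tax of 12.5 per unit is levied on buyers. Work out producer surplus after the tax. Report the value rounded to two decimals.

Without the tax, 57 - 2Q = 18.5 + 4Q so Q* = 6.4167 and P* = 44.1667.
A tax on buyers shifts demand down by 12.5: (57 - 12.5) - 2Q = 18.5 + 4Q, so Q_t = 4.3333. Buyers pay P_b = 48.3333; sellers receive P_s = P_b - 12.5 = 35.8333.
PS = (1/2)(Q_t)(P_s - 18.5) = (1/2)(4.3333)(17.3333) = 37.5556.

37.56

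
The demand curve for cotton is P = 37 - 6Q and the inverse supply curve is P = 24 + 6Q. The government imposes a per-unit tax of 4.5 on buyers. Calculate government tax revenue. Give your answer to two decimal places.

3.19

Pre-tax equilibrium: 37 - 6Q = 24 + 6Q gives Q* = 1.0833, P* = 30.5.
A tax on buyers shifts demand down by 4.5: (37 - 4.5) - 6Q = 24 + 6Q, so Q_t = 0.7083. Buyers pay P_b = 32.75; sellers receive P_s = P_b - 4.5 = 28.25.
Tax revenue = t x Q_t = 4.5 x 0.7083 = 3.1875.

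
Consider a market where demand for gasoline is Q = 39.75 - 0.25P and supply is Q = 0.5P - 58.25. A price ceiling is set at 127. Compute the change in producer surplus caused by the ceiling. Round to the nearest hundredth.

Rewriting demand in inverse form: P = 159 - 4Q.
Rewriting supply in inverse form: P = 116.5 + 2Q.
Without the control, 159 - 4Q = 116.5 + 2Q so Q* = 7.0833 and P* = 130.6667.
At P = 127, sellers supply (127 - 116.5)/2 = 5.25 while buyers want more, so the quantity traded is 5.25 at price 127.
PS goes from (1/2)(7.0833)(14.1667) = 50.1736 to 27.5625 (computed as (127 - 116.5)(5.25) - (1/2)(2)(5.25)^2), a change of -22.6111.

-22.61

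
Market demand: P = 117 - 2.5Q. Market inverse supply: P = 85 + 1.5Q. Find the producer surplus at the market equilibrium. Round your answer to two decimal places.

48.00

Setting demand equal to supply, 32 = 4Q, so Q* = 8 and P* = 97.
PS is the area between P* and the supply curve from 0 to Q*: (1/2)(8)(12) = 48.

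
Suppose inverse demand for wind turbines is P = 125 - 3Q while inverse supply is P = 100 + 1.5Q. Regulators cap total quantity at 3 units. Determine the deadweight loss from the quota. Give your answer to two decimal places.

Without the quota, 125 - 3Q = 100 + 1.5Q gives Q* = 5.5556.
At Q = 3 the demand price is 125 - 3(3) = 116 and the supply price is 100 + 1.5(3) = 104.5.
Deadweight loss is the triangle between the curves from 3 to 5.5556: (1/2)(116 - 104.5)(5.5556 - 3) = 14.6944.

14.69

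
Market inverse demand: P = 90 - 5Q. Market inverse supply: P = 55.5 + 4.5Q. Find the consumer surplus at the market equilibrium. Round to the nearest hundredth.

Setting demand equal to supply, 34.5 = 9.5Q, so Q* = 3.6316 and P* = 71.8421.
CS is the area between the demand curve and P* from 0 to Q*: (1/2)(3.6316)(18.1579) = 32.9709.

32.97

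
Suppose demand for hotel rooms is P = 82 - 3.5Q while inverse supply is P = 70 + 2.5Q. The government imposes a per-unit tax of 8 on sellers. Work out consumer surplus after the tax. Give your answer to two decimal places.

0.78

Pre-tax equilibrium: 82 - 3.5Q = 70 + 2.5Q gives Q* = 2, P* = 75.
A tax on sellers shifts supply up by 8: 82 - 3.5Q = 70 + 2.5Q + 8, so Q_t = 0.6667. Buyers pay P_b = 79.6667; sellers receive P_s = P_b - 8 = 71.6667.
Consumer surplus is the triangle under demand above P_b: (1/2)(0.6667)(82 - 79.6667) = 0.7778.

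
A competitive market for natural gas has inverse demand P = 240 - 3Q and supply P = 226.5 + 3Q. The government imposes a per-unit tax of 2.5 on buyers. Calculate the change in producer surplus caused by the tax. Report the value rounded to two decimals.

Without the tax, 240 - 3Q = 226.5 + 3Q so Q* = 2.25 and P* = 233.25.
A tax on buyers shifts demand down by 2.5: (240 - 2.5) - 3Q = 226.5 + 3Q, so Q_t = 1.8333. Buyers pay P_b = 234.5; sellers receive P_s = P_b - 2.5 = 232.
Producers lose the trapezoid between P_s and P* out to Q_t plus the triangle from Q_t to Q*: change in PS = 5.0417 - 7.5938 = -2.5521.

-2.55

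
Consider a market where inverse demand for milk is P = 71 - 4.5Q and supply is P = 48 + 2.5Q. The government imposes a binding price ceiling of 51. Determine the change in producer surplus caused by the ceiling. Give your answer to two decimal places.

-11.69

Free-market equilibrium: 71 - 4.5Q = 48 + 2.5Q gives Q* = 3.2857, P* = 56.2143.
At the ceiling price 51, quantity supplied is (51 - 48)/2.5 = 1.2; supply is the short side, so Q = 1.2 trades at P = 51.
PS goes from (1/2)(3.2857)(8.2143) = 13.4949 to 1.8 (computed as (51 - 48)(1.2) - (1/2)(2.5)(1.2)^2), a change of -11.6949.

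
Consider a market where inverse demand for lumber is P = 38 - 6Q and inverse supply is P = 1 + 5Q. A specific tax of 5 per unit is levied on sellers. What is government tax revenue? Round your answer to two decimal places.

Without the tax, 38 - 6Q = 1 + 5Q so Q* = 3.3636 and P* = 17.8182.
A tax on sellers shifts supply up by 5: 38 - 6Q = 1 + 5Q + 5, so Q_t = 2.9091. Buyers pay P_b = 20.5455; sellers receive P_s = P_b - 5 = 15.5455.
Tax revenue = t x Q_t = 5 x 2.9091 = 14.5455.

14.55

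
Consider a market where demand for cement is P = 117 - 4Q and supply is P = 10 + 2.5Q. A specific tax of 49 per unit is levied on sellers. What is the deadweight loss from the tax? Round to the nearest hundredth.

184.69

Pre-tax equilibrium: 117 - 4Q = 10 + 2.5Q gives Q* = 16.4615, P* = 51.1538.
With the tax, sellers need 49 more per unit: 117 - 4Q = 10 + 2.5Q + 49, so Q_t = 8.9231. Buyers pay P_b = 81.3077; sellers receive P_s = P_b - 49 = 32.3077.
The welfare triangle lost has base Q* - Q_t = 7.5385 and height t = 49, so DWL = (1/2)(7.5385)(49) = 184.6923.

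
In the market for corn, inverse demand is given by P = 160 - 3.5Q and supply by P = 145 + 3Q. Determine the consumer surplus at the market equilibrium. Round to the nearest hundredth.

Equilibrium: 160 - 3.5Q = 145 + 3Q, so Q* = 2.3077 and P* = 151.9231.
CS is the area between the demand curve and P* from 0 to Q*: (1/2)(2.3077)(8.0769) = 9.3195.

9.32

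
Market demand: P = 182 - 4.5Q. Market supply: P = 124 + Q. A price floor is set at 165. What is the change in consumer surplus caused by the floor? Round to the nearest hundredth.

-218.10

Without the control, 182 - 4.5Q = 124 + Q so Q* = 10.5455 and P* = 134.5455.
At the floor price 165, quantity demanded is (182 - 165)/4.5 = 3.7778; demand is the short side, so Q = 3.7778 trades at P = 165.
CS goes from (1/2)(10.5455)(47.4545) = 250.2149 to 32.1111 (computed as (182 - 165)(3.7778) - (1/2)(4.5)(3.7778)^2), a change of -218.1038.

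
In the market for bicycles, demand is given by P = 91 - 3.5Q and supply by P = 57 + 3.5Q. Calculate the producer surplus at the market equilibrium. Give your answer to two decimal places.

Set 91 - 3.5Q = 57 + 3.5Q, which gives 34 = 7Q, so Q* = 4.8571 and P* = 91 - 3.5(4.8571) = 74.
The supply curve's price intercept is 57, so PS = (1/2)(Q*)(P* - 57) = (1/2)(4.8571)(17) = 41.2857.

41.29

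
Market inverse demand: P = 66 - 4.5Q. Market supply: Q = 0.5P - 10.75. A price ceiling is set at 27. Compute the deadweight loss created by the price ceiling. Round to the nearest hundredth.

Rewriting supply in inverse form: P = 21.5 + 2Q.
Without the control, 66 - 4.5Q = 21.5 + 2Q so Q* = 6.8462 and P* = 35.1923.
At P = 27, sellers supply (27 - 21.5)/2 = 2.75 while buyers want more, so the quantity traded is 2.75 at price 27.
The lost-trades triangle has base Q* - 2.75 = 4.0962 and height equal to the gap between the curves at Q = 2.75, which is 53.625 - 27 = 26.625. DWL = (1/2)(4.0962)(26.625) = 54.53.

54.53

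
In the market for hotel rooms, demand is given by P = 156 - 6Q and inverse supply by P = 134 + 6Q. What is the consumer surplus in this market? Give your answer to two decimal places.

Setting demand equal to supply, 22 = 12Q, so Q* = 1.8333 and P* = 145.
Consumer surplus is the triangle under demand above P*: (1/2)(1.8333)(156 - 145) = (1/2)(1.8333)(11) = 10.0833.

10.08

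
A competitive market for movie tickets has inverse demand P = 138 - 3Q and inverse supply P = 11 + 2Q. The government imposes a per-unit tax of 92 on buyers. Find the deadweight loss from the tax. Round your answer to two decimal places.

846.40

Pre-tax equilibrium: 138 - 3Q = 11 + 2Q gives Q* = 25.4, P* = 61.8.
A tax on buyers shifts demand down by 92: (138 - 92) - 3Q = 11 + 2Q, so Q_t = 7. Buyers pay P_b = 117; sellers receive P_s = P_b - 92 = 25.
Deadweight loss is the triangle between the curves from Q_t to Q*: (1/2)(25.4 - 7)(92) = 846.4.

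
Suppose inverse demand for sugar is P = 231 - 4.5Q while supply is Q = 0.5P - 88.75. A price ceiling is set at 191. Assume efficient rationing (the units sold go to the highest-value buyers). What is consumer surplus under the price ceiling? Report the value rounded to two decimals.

Rewriting supply in inverse form: P = 177.5 + 2Q.
Free-market equilibrium: 231 - 4.5Q = 177.5 + 2Q gives Q* = 8.2308, P* = 193.9615.
At the ceiling price 191, quantity supplied is (191 - 177.5)/2 = 6.75; supply is the short side, so Q = 6.75 trades at P = 191.
The demand price at Q = 6.75 is 200.625. CS is the trapezoid between demand and 191 over [0, 6.75]: (1/2)[(231 - 191) + (200.625 - 191)](6.75) = 167.4844.

167.48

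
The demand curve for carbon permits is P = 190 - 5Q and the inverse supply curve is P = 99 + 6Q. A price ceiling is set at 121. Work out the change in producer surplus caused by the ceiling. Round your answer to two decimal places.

Free-market equilibrium: 190 - 5Q = 99 + 6Q gives Q* = 8.2727, P* = 148.6364.
At P = 121, sellers supply (121 - 99)/6 = 3.6667 while buyers want more, so the quantity traded is 3.6667 at price 121.
PS goes from (1/2)(8.2727)(49.6364) = 205.314 to 40.3333 (computed as (121 - 99)(3.6667) - (1/2)(6)(3.6667)^2), a change of -164.9807.

-164.98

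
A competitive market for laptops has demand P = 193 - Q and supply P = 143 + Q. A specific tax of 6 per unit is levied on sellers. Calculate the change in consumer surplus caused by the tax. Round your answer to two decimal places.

-70.50

Pre-tax equilibrium: 193 - Q = 143 + Q gives Q* = 25, P* = 168.
With the tax, sellers need 6 more per unit: 193 - Q = 143 + Q + 6, so Q_t = 22. Buyers pay P_b = 171; sellers receive P_s = P_b - 6 = 165.
Consumers lose the trapezoid between P* and P_b out to Q_t plus the triangle from Q_t to Q*: change in CS = 242 - 312.5 = -70.5.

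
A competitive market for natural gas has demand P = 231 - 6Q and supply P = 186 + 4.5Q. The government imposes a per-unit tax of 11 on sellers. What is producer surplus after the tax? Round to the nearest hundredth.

Pre-tax equilibrium: 231 - 6Q = 186 + 4.5Q gives Q* = 4.2857, P* = 205.2857.
With the tax, sellers need 11 more per unit: 231 - 6Q = 186 + 4.5Q + 11, so Q_t = 3.2381. Buyers pay P_b = 211.5714; sellers receive P_s = P_b - 11 = 200.5714.
PS = (1/2)(Q_t)(P_s - 186) = (1/2)(3.2381)(14.5714) = 23.5918.

23.59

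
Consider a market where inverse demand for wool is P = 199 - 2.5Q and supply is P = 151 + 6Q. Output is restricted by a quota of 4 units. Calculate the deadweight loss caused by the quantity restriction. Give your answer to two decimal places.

Unrestricted equilibrium: Q* = (199 - 151)/(2.5 + 6) = 5.6471.
At Q = 4 the demand price is 199 - 2.5(4) = 189 and the supply price is 151 + 6(4) = 175.
Deadweight loss is the triangle between the curves from 4 to 5.6471: (1/2)(189 - 175)(5.6471 - 4) = 11.5294.

11.53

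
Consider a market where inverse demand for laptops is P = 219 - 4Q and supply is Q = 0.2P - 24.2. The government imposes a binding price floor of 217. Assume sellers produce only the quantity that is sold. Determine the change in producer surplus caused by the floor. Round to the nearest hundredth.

Rewriting supply in inverse form: P = 121 + 5Q.
Without the control, 219 - 4Q = 121 + 5Q so Q* = 10.8889 and P* = 175.4444.
At the floor price 217, quantity demanded is (219 - 217)/4 = 0.5; demand is the short side, so Q = 0.5 trades at P = 217.
PS goes from (1/2)(10.8889)(54.4444) = 296.4198 to 47.375 (computed as (217 - 121)(0.5) - (1/2)(5)(0.5)^2), a change of -249.0448.

-249.04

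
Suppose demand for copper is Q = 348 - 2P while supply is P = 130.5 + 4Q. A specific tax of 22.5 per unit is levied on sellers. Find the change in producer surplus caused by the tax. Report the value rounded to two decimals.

-143.33

Rewriting demand in inverse form: P = 174 - 0.5Q.
Pre-tax equilibrium: 174 - 0.5Q = 130.5 + 4Q gives Q* = 9.6667, P* = 169.1667.
With the tax, sellers need 22.5 more per unit: 174 - 0.5Q = 130.5 + 4Q + 22.5, so Q_t = 4.6667. Buyers pay P_b = 171.6667; sellers receive P_s = P_b - 22.5 = 149.1667.
Producers lose the trapezoid between P_s and P* out to Q_t plus the triangle from Q_t to Q*: change in PS = 43.5556 - 186.8889 = -143.3333.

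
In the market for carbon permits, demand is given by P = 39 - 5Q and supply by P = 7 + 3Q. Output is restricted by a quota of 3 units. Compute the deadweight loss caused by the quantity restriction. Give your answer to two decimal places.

4.00

Without the quota, 39 - 5Q = 7 + 3Q gives Q* = 4.
At Q = 3 the demand price is 39 - 5(3) = 24 and the supply price is 7 + 3(3) = 16.
Deadweight loss is the triangle between the curves from 3 to 4: (1/2)(24 - 16)(4 - 3) = 4.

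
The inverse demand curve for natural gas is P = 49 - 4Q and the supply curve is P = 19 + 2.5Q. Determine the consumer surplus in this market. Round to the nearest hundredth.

42.60

Setting demand equal to supply, 30 = 6.5Q, so Q* = 4.6154 and P* = 30.5385.
CS is the area between the demand curve and P* from 0 to Q*: (1/2)(4.6154)(18.4615) = 42.6036.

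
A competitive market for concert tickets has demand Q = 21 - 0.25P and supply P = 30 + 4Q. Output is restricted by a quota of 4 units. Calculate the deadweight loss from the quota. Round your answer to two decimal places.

Rewriting demand in inverse form: P = 84 - 4Q.
Without the quota, 84 - 4Q = 30 + 4Q gives Q* = 6.75.
At Q = 4 the demand price is 84 - 4(4) = 68 and the supply price is 30 + 4(4) = 46.
Deadweight loss is the triangle between the curves from 4 to 6.75: (1/2)(68 - 46)(6.75 - 4) = 30.25.

30.25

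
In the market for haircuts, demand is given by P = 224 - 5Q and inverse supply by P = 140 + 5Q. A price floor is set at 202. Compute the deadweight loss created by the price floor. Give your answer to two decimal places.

Without the control, 224 - 5Q = 140 + 5Q so Q* = 8.4 and P* = 182.
At P = 202, buyers demand (224 - 202)/5 = 4.4 while sellers would supply more, so the quantity traded is 4.4 at price 202.
The lost-trades triangle has base Q* - 4.4 = 4 and height equal to the gap between the curves at Q = 4.4, which is 202 - 162 = 40. DWL = (1/2)(4)(40) = 80.

80.00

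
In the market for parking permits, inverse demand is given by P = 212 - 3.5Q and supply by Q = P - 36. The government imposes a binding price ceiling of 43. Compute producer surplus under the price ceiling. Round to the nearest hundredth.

Rewriting supply in inverse form: P = 36 + Q.
Without the control, 212 - 3.5Q = 36 + Q so Q* = 39.1111 and P* = 75.1111.
At the ceiling price 43, quantity supplied is (43 - 36)/1 = 7; supply is the short side, so Q = 7 trades at P = 43.
PS is the triangle above supply below 43: (1/2)(7)(43 - 36) = 24.5.

24.50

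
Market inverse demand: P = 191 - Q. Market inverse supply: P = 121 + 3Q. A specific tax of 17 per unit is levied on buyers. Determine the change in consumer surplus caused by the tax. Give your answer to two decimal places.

-65.34

Pre-tax equilibrium: 191 - Q = 121 + 3Q gives Q* = 17.5, P* = 173.5.
A tax on buyers shifts demand down by 17: (191 - 17) - Q = 121 + 3Q, so Q_t = 13.25. Buyers pay P_b = 177.75; sellers receive P_s = P_b - 17 = 160.75.
CS falls from (1/2)(17.5)(17.5) = 153.125 to (1/2)(13.25)(13.25) = 87.7812, a change of -65.3438.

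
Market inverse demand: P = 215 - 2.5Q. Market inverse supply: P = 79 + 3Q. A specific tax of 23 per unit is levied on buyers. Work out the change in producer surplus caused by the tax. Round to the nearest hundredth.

-283.98

Without the tax, 215 - 2.5Q = 79 + 3Q so Q* = 24.7273 and P* = 153.1818.
With the tax, buyers' net willingness to pay falls by 23: (215 - 23) - 2.5Q = 79 + 3Q, so Q_t = 20.5455. Buyers pay P_b = 163.6364; sellers receive P_s = P_b - 23 = 140.6364.
PS falls from (1/2)(24.7273)(74.1818) = 917.157 to (1/2)(20.5455)(61.6364) = 633.1736, a change of -283.9835.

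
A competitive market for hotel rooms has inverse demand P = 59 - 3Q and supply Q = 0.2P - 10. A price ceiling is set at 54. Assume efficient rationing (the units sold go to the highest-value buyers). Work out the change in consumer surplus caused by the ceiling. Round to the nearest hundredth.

1.14

Rewriting supply in inverse form: P = 50 + 5Q.
Without the control, 59 - 3Q = 50 + 5Q so Q* = 1.125 and P* = 55.625.
At the ceiling price 54, quantity supplied is (54 - 50)/5 = 0.8; supply is the short side, so Q = 0.8 trades at P = 54.
CS goes from (1/2)(1.125)(3.375) = 1.8984 to 3.04 (computed as (59 - 54)(0.8) - (1/2)(3)(0.8)^2), a change of 1.1416.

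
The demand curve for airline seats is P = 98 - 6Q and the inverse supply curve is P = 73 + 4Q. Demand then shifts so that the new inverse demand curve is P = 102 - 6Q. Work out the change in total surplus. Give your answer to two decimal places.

Initial equilibrium: Q_0 = 2.5, P_0 = 83; CS_0 = (1/2)(2.5)(15) = 18.75, PS_0 = (1/2)(2.5)(10) = 12.5.
New equilibrium: 102 - 6Q = 73 + 4Q gives Q_1 = 2.9, P_1 = 84.6; CS_1 = 25.23, PS_1 = 16.82.
Change in total surplus = (25.23 + 16.82) - (18.75 + 12.5) = 10.8.

10.80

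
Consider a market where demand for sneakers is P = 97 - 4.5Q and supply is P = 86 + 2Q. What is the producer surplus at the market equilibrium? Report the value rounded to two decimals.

Set 97 - 4.5Q = 86 + 2Q, which gives 11 = 6.5Q, so Q* = 1.6923 and P* = 97 - 4.5(1.6923) = 89.3846.
The supply curve's price intercept is 86, so PS = (1/2)(Q*)(P* - 86) = (1/2)(1.6923)(3.3846) = 2.8639.

2.86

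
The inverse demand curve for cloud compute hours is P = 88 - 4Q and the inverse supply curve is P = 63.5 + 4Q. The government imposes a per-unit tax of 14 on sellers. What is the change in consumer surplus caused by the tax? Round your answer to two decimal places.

-15.31

Pre-tax equilibrium: 88 - 4Q = 63.5 + 4Q gives Q* = 3.0625, P* = 75.75.
A tax on sellers shifts supply up by 14: 88 - 4Q = 63.5 + 4Q + 14, so Q_t = 1.3125. Buyers pay P_b = 82.75; sellers receive P_s = P_b - 14 = 68.75.
CS falls from (1/2)(3.0625)(12.25) = 18.7578 to (1/2)(1.3125)(5.25) = 3.4453, a change of -15.3125.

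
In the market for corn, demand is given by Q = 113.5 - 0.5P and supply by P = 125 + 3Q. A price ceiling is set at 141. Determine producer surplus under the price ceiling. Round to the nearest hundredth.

42.67

Rewriting demand in inverse form: P = 227 - 2Q.
Free-market equilibrium: 227 - 2Q = 125 + 3Q gives Q* = 20.4, P* = 186.2.
At the ceiling price 141, quantity supplied is (141 - 125)/3 = 5.3333; supply is the short side, so Q = 5.3333 trades at P = 141.
PS is the triangle above supply below 141: (1/2)(5.3333)(141 - 125) = 42.6667.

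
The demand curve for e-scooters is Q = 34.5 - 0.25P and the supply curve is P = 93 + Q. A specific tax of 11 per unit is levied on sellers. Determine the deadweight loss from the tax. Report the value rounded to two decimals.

12.10

Rewriting demand in inverse form: P = 138 - 4Q.
Without the tax, 138 - 4Q = 93 + Q so Q* = 9 and P* = 102.
A tax on sellers shifts supply up by 11: 138 - 4Q = 93 + Q + 11, so Q_t = 6.8. Buyers pay P_b = 110.8; sellers receive P_s = P_b - 11 = 99.8.
The welfare triangle lost has base Q* - Q_t = 2.2 and height t = 11, so DWL = (1/2)(2.2)(11) = 12.1.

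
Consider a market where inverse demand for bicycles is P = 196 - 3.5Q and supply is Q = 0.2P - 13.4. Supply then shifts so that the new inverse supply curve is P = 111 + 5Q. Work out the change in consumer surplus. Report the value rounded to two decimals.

-228.07

Rewriting supply in inverse form: P = 67 + 5Q.
Initial equilibrium: Q_0 = 15.1765, P_0 = 142.8824; CS_0 = (1/2)(15.1765)(53.1176) = 403.0692, PS_0 = (1/2)(15.1765)(75.8824) = 575.8131.
New equilibrium: 196 - 3.5Q = 111 + 5Q gives Q_1 = 10, P_1 = 161; CS_1 = 175, PS_1 = 250.
Change in consumer surplus = 175 - 403.0692 = -228.0692.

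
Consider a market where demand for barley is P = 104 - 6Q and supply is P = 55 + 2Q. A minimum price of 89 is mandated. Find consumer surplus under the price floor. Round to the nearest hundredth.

18.75

Without the control, 104 - 6Q = 55 + 2Q so Q* = 6.125 and P* = 67.25.
At P = 89, buyers demand (104 - 89)/6 = 2.5 while sellers would supply more, so the quantity traded is 2.5 at price 89.
CS is the triangle under demand above 89: (1/2)(2.5)(104 - 89) = 18.75.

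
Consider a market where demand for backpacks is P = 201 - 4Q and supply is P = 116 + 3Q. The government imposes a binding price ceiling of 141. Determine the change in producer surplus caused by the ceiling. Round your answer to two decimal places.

-117.01

Free-market equilibrium: 201 - 4Q = 116 + 3Q gives Q* = 12.1429, P* = 152.4286.
At P = 141, sellers supply (141 - 116)/3 = 8.3333 while buyers want more, so the quantity traded is 8.3333 at price 141.
PS goes from (1/2)(12.1429)(36.4286) = 221.1735 to 104.1667 (computed as (141 - 116)(8.3333) - (1/2)(3)(8.3333)^2), a change of -117.0068.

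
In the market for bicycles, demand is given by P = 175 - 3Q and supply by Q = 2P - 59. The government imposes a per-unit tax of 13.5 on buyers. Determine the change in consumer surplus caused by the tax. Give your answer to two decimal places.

Rewriting supply in inverse form: P = 29.5 + 0.5Q.
Pre-tax equilibrium: 175 - 3Q = 29.5 + 0.5Q gives Q* = 41.5714, P* = 50.2857.
With the tax, buyers' net willingness to pay falls by 13.5: (175 - 13.5) - 3Q = 29.5 + 0.5Q, so Q_t = 37.7143. Buyers pay P_b = 61.8571; sellers receive P_s = P_b - 13.5 = 48.3571.
Consumers lose the trapezoid between P* and P_b out to Q_t plus the triangle from Q_t to Q*: change in CS = 2133.551 - 2592.2755 = -458.7245.

-458.72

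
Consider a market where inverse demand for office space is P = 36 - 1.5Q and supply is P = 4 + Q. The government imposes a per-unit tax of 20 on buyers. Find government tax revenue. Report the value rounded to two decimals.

Without the tax, 36 - 1.5Q = 4 + Q so Q* = 12.8 and P* = 16.8.
A tax on buyers shifts demand down by 20: (36 - 20) - 1.5Q = 4 + Q, so Q_t = 4.8. Buyers pay P_b = 28.8; sellers receive P_s = P_b - 20 = 8.8.
Tax revenue = t x Q_t = 20 x 4.8 = 96.

96.00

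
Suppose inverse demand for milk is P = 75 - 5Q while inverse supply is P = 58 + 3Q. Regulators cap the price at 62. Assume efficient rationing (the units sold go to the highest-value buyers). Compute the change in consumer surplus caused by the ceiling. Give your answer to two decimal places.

Without the control, 75 - 5Q = 58 + 3Q so Q* = 2.125 and P* = 64.375.
At P = 62, sellers supply (62 - 58)/3 = 1.3333 while buyers want more, so the quantity traded is 1.3333 at price 62.
CS goes from (1/2)(2.125)(10.625) = 11.2891 to 12.8889 (computed as (75 - 62)(1.3333) - (1/2)(5)(1.3333)^2), a change of 1.5998.

1.60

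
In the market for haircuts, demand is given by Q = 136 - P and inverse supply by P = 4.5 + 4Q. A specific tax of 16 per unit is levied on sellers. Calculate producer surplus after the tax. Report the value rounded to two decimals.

1067.22

Rewriting demand in inverse form: P = 136 - Q.
Without the tax, 136 - Q = 4.5 + 4Q so Q* = 26.3 and P* = 109.7.
A tax on sellers shifts supply up by 16: 136 - Q = 4.5 + 4Q + 16, so Q_t = 23.1. Buyers pay P_b = 112.9; sellers receive P_s = P_b - 16 = 96.9.
Producer surplus is the triangle above supply below P_s: (1/2)(23.1)(96.9 - 4.5) = 1067.22.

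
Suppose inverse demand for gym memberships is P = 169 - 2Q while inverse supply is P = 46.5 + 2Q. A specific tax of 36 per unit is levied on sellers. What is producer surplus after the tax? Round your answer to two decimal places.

Pre-tax equilibrium: 169 - 2Q = 46.5 + 2Q gives Q* = 30.625, P* = 107.75.
A tax on sellers shifts supply up by 36: 169 - 2Q = 46.5 + 2Q + 36, so Q_t = 21.625. Buyers pay P_b = 125.75; sellers receive P_s = P_b - 36 = 89.75.
Producer surplus is the triangle above supply below P_s: (1/2)(21.625)(89.75 - 46.5) = 467.6406.

467.64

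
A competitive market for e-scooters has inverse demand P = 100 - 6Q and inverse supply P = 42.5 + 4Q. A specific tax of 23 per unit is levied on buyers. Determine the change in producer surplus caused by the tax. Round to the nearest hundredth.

Without the tax, 100 - 6Q = 42.5 + 4Q so Q* = 5.75 and P* = 65.5.
With the tax, buyers' net willingness to pay falls by 23: (100 - 23) - 6Q = 42.5 + 4Q, so Q_t = 3.45. Buyers pay P_b = 79.3; sellers receive P_s = P_b - 23 = 56.3.
Producers lose the trapezoid between P_s and P* out to Q_t plus the triangle from Q_t to Q*: change in PS = 23.805 - 66.125 = -42.32.

-42.32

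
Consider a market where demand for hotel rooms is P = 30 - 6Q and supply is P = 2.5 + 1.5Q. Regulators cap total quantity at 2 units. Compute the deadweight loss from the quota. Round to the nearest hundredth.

Unrestricted equilibrium: Q* = (30 - 2.5)/(6 + 1.5) = 3.6667.
At Q = 2 the demand price is 30 - 6(2) = 18 and the supply price is 2.5 + 1.5(2) = 5.5.
Deadweight loss is the triangle between the curves from 2 to 3.6667: (1/2)(18 - 5.5)(3.6667 - 2) = 10.4167.

10.42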